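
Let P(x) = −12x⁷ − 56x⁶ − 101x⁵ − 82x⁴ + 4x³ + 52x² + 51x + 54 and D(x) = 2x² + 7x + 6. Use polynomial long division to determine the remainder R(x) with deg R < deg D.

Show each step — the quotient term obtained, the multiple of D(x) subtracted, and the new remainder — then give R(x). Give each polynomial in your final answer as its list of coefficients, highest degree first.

Step 1: lead(−12x⁷ − 56x⁶ − 101x⁵ − 82x⁴ + 4x³ + 52x² + 51x + 54) ÷ lead(D) = −12x⁷ ÷ 2x² = −6x⁵. Subtract (−6x⁵)·D = −12x⁷ − 42x⁶ − 36x⁵. Remainder: −14x⁶ − 65x⁵ − 82x⁴ + 4x³ + 52x² + 51x + 54.
Step 2: lead(−14x⁶ − 65x⁵ − 82x⁴ + 4x³ + 52x² + 51x + 54) ÷ lead(D) = −14x⁶ ÷ 2x² = −7x⁴. Subtract (−7x⁴)·D = −14x⁶ − 49x⁵ − 42x⁴. Remainder: −16x⁵ − 40x⁴ + 4x³ + 52x² + 51x + 54.
Step 3: lead(−16x⁵ − 40x⁴ + 4x³ + 52x² + 51x + 54) ÷ lead(D) = −16x⁵ ÷ 2x² = −8x³. Subtract (−8x³)·D = −16x⁵ − 56x⁴ − 48x³. Remainder: 16x⁴ + 52x³ + 52x² + 51x + 54.
Step 4: lead(16x⁴ + 52x³ + 52x² + 51x + 54) ÷ lead(D) = 16x⁴ ÷ 2x² = 8x². Subtract (8x²)·D = 16x⁴ + 56x³ + 48x². Remainder: −4x³ + 4x² + 51x + 54.
Step 5: lead(−4x³ + 4x² + 51x + 54) ÷ lead(D) = −4x³ ÷ 2x² = −2x. Subtract (−2x)·D = −4x³ − 14x² − 12x. Remainder: 18x² + 63x + 54.
Step 6: lead(18x² + 63x + 54) ÷ lead(D) = 18x² ÷ 2x² = 9. Subtract (9)·D = 18x² + 63x + 54. Remainder: 0.

R = [0]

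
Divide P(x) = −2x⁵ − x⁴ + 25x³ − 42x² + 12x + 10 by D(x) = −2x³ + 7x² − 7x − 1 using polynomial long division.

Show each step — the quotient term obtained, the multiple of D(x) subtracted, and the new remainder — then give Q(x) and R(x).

Q(x) = x² + 4x − 2; R(x) = x² + 2x + 8

Step 1: lead(−2x⁵ − x⁴ + 25x³ − 42x² + 12x + 10) ÷ lead(D) = −2x⁵ ÷ −2x³ = x². Subtract (x²)·D = −2x⁵ + 7x⁴ − 7x³ − x². Remainder: −8x⁴ + 32x³ − 41x² + 12x + 10.
Step 2: lead(−8x⁴ + 32x³ − 41x² + 12x + 10) ÷ lead(D) = −8x⁴ ÷ −2x³ = 4x. Subtract (4x)·D = −8x⁴ + 28x³ − 28x² − 4x. Remainder: 4x³ − 13x² + 16x + 10.
Step 3: lead(4x³ − 13x² + 16x + 10) ÷ lead(D) = 4x³ ÷ −2x³ = −2. Subtract (−2)·D = 4x³ − 14x² + 14x + 2. Remainder: x² + 2x + 8.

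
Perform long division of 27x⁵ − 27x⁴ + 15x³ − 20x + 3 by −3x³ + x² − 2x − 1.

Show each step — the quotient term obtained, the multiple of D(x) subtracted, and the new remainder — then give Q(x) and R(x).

Step 1: lead(27x⁵ − 27x⁴ + 15x³ − 20x + 3) ÷ lead(D) = 27x⁵ ÷ −3x³ = −9x². Subtract (−9x²)·D = 27x⁵ − 9x⁴ + 18x³ + 9x². Remainder: −18x⁴ − 3x³ − 9x² − 20x + 3.
Step 2: lead(−18x⁴ − 3x³ − 9x² − 20x + 3) ÷ lead(D) = −18x⁴ ÷ −3x³ = 6x. Subtract (6x)·D = −18x⁴ + 6x³ − 12x² − 6x. Remainder: −9x³ + 3x² − 14x + 3.
Step 3: lead(−9x³ + 3x² − 14x + 3) ÷ lead(D) = −9x³ ÷ −3x³ = 3. Subtract (3)·D = −9x³ + 3x² − 6x − 3. Remainder: −8x + 6.

Q(x) = −9x² + 6x + 3; R(x) = −8x + 6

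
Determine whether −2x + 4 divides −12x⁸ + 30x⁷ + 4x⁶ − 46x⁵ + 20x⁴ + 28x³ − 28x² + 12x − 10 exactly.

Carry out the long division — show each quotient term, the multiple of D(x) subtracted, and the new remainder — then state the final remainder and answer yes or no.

R(x) = −2, so D(x) is not a factor of P(x). no

Step 1: lead(−12x⁸ + 30x⁷ + 4x⁶ − 46x⁵ + 20x⁴ + 28x³ − 28x² + 12x − 10) ÷ lead(D) = −12x⁸ ÷ −2x = 6x⁷. Subtract (6x⁷)·D = −12x⁸ + 24x⁷. Remainder: 6x⁷ + 4x⁶ − 46x⁵ + 20x⁴ + 28x³ − 28x² + 12x − 10.
Step 2: lead(6x⁷ + 4x⁶ − 46x⁵ + 20x⁴ + 28x³ − 28x² + 12x − 10) ÷ lead(D) = 6x⁷ ÷ −2x = −3x⁶. Subtract (−3x⁶)·D = 6x⁷ − 12x⁶. Remainder: 16x⁶ − 46x⁵ + 20x⁴ + 28x³ − 28x² + 12x − 10.
Step 3: lead(16x⁶ − 46x⁵ + 20x⁴ + 28x³ − 28x² + 12x − 10) ÷ lead(D) = 16x⁶ ÷ −2x = −8x⁵. Subtract (−8x⁵)·D = 16x⁶ − 32x⁵. Remainder: −14x⁵ + 20x⁴ + 28x³ − 28x² + 12x − 10.
Step 4: lead(−14x⁵ + 20x⁴ + 28x³ − 28x² + 12x − 10) ÷ lead(D) = −14x⁵ ÷ −2x = 7x⁴. Subtract (7x⁴)·D = −14x⁵ + 28x⁴. Remainder: −8x⁴ + 28x³ − 28x² + 12x − 10.
Step 5: lead(−8x⁴ + 28x³ − 28x² + 12x − 10) ÷ lead(D) = −8x⁴ ÷ −2x = 4x³. Subtract (4x³)·D = −8x⁴ + 16x³. Remainder: 12x³ − 28x² + 12x − 10.
Step 6: lead(12x³ − 28x² + 12x − 10) ÷ lead(D) = 12x³ ÷ −2x = −6x². Subtract (−6x²)·D = 12x³ − 24x². Remainder: −4x² + 12x − 10.
Step 7: lead(−4x² + 12x − 10) ÷ lead(D) = −4x² ÷ −2x = 2x. Subtract (2x)·D = −4x² + 8x. Remainder: 4x − 10.
Step 8: lead(4x − 10) ÷ lead(D) = 4x ÷ −2x = −2. Subtract (−2)·D = 4x − 8. Remainder: −2.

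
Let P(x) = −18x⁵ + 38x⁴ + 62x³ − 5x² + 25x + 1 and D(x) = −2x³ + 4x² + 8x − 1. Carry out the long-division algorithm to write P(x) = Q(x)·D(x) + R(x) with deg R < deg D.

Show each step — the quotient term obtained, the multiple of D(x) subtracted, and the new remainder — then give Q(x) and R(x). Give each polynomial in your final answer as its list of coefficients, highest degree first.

Step 1: lead(−18x⁵ + 38x⁴ + 62x³ − 5x² + 25x + 1) ÷ lead(D) = −18x⁵ ÷ −2x³ = 9x². Subtract (9x²)·D = −18x⁵ + 36x⁴ + 72x³ − 9x². Remainder: 2x⁴ − 10x³ + 4x² + 25x + 1.
Step 2: lead(2x⁴ − 10x³ + 4x² + 25x + 1) ÷ lead(D) = 2x⁴ ÷ −2x³ = −x. Subtract (−x)·D = 2x⁴ − 4x³ − 8x² + x. Remainder: −6x³ + 12x² + 24x + 1.
Step 3: lead(−6x³ + 12x² + 24x + 1) ÷ lead(D) = −6x³ ÷ −2x³ = 3. Subtract (3)·D = −6x³ + 12x² + 24x − 3. Remainder: 4.

Q = [9, -1, 3]; R = [4]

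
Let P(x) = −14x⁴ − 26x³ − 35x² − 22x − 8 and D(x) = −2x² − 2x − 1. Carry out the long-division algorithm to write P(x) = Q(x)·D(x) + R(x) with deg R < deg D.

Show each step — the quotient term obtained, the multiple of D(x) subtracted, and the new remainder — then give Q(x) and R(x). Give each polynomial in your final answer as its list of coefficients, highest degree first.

Q = [7, 6, 8]; R = [0]

Step 1: lead(−14x⁴ − 26x³ − 35x² − 22x − 8) ÷ lead(D) = −14x⁴ ÷ −2x² = 7x². Subtract (7x²)·D = −14x⁴ − 14x³ − 7x². Remainder: −12x³ − 28x² − 22x − 8.
Step 2: lead(−12x³ − 28x² − 22x − 8) ÷ lead(D) = −12x³ ÷ −2x² = 6x. Subtract (6x)·D = −12x³ − 12x² − 6x. Remainder: −16x² − 16x − 8.
Step 3: lead(−16x² − 16x − 8) ÷ lead(D) = −16x² ÷ −2x² = 8. Subtract (8)·D = −16x² − 16x − 8. Remainder: 0.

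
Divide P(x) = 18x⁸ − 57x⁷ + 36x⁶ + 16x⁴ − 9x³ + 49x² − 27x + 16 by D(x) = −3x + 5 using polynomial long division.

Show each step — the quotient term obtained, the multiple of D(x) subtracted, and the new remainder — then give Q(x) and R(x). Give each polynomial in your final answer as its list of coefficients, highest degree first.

Step 1: lead(18x⁸ − 57x⁷ + 36x⁶ + 16x⁴ − 9x³ + 49x² − 27x + 16) ÷ lead(D) = 18x⁸ ÷ −3x = −6x⁷. Subtract (−6x⁷)·D = 18x⁸ − 30x⁷. Remainder: −27x⁷ + 36x⁶ + 16x⁴ − 9x³ + 49x² − 27x + 16.
Step 2: lead(−27x⁷ + 36x⁶ + 16x⁴ − 9x³ + 49x² − 27x + 16) ÷ lead(D) = −27x⁷ ÷ −3x = 9x⁶. Subtract (9x⁶)·D = −27x⁷ + 45x⁶. Remainder: −9x⁶ + 16x⁴ − 9x³ + 49x² − 27x + 16.
Step 3: lead(−9x⁶ + 16x⁴ − 9x³ + 49x² − 27x + 16) ÷ lead(D) = −9x⁶ ÷ −3x = 3x⁵. Subtract (3x⁵)·D = −9x⁶ + 15x⁵. Remainder: −15x⁵ + 16x⁴ − 9x³ + 49x² − 27x + 16.
Step 4: lead(−15x⁵ + 16x⁴ − 9x³ + 49x² − 27x + 16) ÷ lead(D) = −15x⁵ ÷ −3x = 5x⁴. Subtract (5x⁴)·D = −15x⁵ + 25x⁴. Remainder: −9x⁴ − 9x³ + 49x² − 27x + 16.
Step 5: lead(−9x⁴ − 9x³ + 49x² − 27x + 16) ÷ lead(D) = −9x⁴ ÷ −3x = 3x³. Subtract (3x³)·D = −9x⁴ + 15x³. Remainder: −24x³ + 49x² − 27x + 16.
Step 6: lead(−24x³ + 49x² − 27x + 16) ÷ lead(D) = −24x³ ÷ −3x = 8x². Subtract (8x²)·D = −24x³ + 40x². Remainder: 9x² − 27x + 16.
Step 7: lead(9x² − 27x + 16) ÷ lead(D) = 9x² ÷ −3x = −3x. Subtract (−3x)·D = 9x² − 15x. Remainder: −12x + 16.
Step 8: lead(−12x + 16) ÷ lead(D) = −12x ÷ −3x = 4. Subtract (4)·D = −12x + 20. Remainder: −4.

Q = [-6, 9, 3, 5, 3, 8, -3, 4]; R = [-4]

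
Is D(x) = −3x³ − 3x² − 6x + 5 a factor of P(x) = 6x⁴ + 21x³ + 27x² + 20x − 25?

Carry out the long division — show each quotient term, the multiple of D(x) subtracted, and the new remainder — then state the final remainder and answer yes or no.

Step 1: lead(6x⁴ + 21x³ + 27x² + 20x − 25) ÷ lead(D) = 6x⁴ ÷ −3x³ = −2x. Subtract (−2x)·D = 6x⁴ + 6x³ + 12x² − 10x. Remainder: 15x³ + 15x² + 30x − 25.
Step 2: lead(15x³ + 15x² + 30x − 25) ÷ lead(D) = 15x³ ÷ −3x³ = −5. Subtract (−5)·D = 15x³ + 15x² + 30x − 25. Remainder: 0.

R(x) = 0, so D(x) is a factor of P(x). yes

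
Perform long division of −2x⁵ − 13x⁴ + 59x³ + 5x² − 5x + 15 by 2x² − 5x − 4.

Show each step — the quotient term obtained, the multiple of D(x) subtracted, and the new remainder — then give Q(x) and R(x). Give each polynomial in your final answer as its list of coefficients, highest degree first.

Step 1: lead(−2x⁵ − 13x⁴ + 59x³ + 5x² − 5x + 15) ÷ lead(D) = −2x⁵ ÷ 2x² = −x³. Subtract (−x³)·D = −2x⁵ + 5x⁴ + 4x³. Remainder: −18x⁴ + 55x³ + 5x² − 5x + 15.
Step 2: lead(−18x⁴ + 55x³ + 5x² − 5x + 15) ÷ lead(D) = −18x⁴ ÷ 2x² = −9x². Subtract (−9x²)·D = −18x⁴ + 45x³ + 36x². Remainder: 10x³ − 31x² − 5x + 15.
Step 3: lead(10x³ − 31x² − 5x + 15) ÷ lead(D) = 10x³ ÷ 2x² = 5x. Subtract (5x)·D = 10x³ − 25x² − 20x. Remainder: −6x² + 15x + 15.
Step 4: lead(−6x² + 15x + 15) ÷ lead(D) = −6x² ÷ 2x² = −3. Subtract (−3)·D = −6x² + 15x + 12. Remainder: 3.

Q = [-1, -9, 5, -3]; R = [3]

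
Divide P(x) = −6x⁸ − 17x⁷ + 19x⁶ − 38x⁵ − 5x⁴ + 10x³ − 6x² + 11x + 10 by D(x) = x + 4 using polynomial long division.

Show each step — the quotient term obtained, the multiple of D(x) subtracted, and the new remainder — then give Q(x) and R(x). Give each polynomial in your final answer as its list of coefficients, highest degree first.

Q = [-6, 7, -9, -2, 3, -2, 2, 3]; R = [-2]

Step 1: lead(−6x⁸ − 17x⁷ + 19x⁶ − 38x⁵ − 5x⁴ + 10x³ − 6x² + 11x + 10) ÷ lead(D) = −6x⁸ ÷ x = −6x⁷. Subtract (−6x⁷)·D = −6x⁸ − 24x⁷. Remainder: 7x⁷ + 19x⁶ − 38x⁵ − 5x⁴ + 10x³ − 6x² + 11x + 10.
Step 2: lead(7x⁷ + 19x⁶ − 38x⁵ − 5x⁴ + 10x³ − 6x² + 11x + 10) ÷ lead(D) = 7x⁷ ÷ x = 7x⁶. Subtract (7x⁶)·D = 7x⁷ + 28x⁶. Remainder: −9x⁶ − 38x⁵ − 5x⁴ + 10x³ − 6x² + 11x + 10.
Step 3: lead(−9x⁶ − 38x⁵ − 5x⁴ + 10x³ − 6x² + 11x + 10) ÷ lead(D) = −9x⁶ ÷ x = −9x⁵. Subtract (−9x⁵)·D = −9x⁶ − 36x⁵. Remainder: −2x⁵ − 5x⁴ + 10x³ − 6x² + 11x + 10.
Step 4: lead(−2x⁵ − 5x⁴ + 10x³ − 6x² + 11x + 10) ÷ lead(D) = −2x⁵ ÷ x = −2x⁴. Subtract (−2x⁴)·D = −2x⁵ − 8x⁴. Remainder: 3x⁴ + 10x³ − 6x² + 11x + 10.
Step 5: lead(3x⁴ + 10x³ − 6x² + 11x + 10) ÷ lead(D) = 3x⁴ ÷ x = 3x³. Subtract (3x³)·D = 3x⁴ + 12x³. Remainder: −2x³ − 6x² + 11x + 10.
Step 6: lead(−2x³ − 6x² + 11x + 10) ÷ lead(D) = −2x³ ÷ x = −2x². Subtract (−2x²)·D = −2x³ − 8x². Remainder: 2x² + 11x + 10.
Step 7: lead(2x² + 11x + 10) ÷ lead(D) = 2x² ÷ x = 2x. Subtract (2x)·D = 2x² + 8x. Remainder: 3x + 10.
Step 8: lead(3x + 10) ÷ lead(D) = 3x ÷ x = 3. Subtract (3)·D = 3x + 12. Remainder: −2.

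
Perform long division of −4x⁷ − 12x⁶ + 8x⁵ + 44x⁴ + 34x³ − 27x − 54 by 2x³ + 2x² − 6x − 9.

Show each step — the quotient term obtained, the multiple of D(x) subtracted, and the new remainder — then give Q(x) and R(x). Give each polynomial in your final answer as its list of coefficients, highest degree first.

Step 1: lead(−4x⁷ − 12x⁶ + 8x⁵ + 44x⁴ + 34x³ − 27x − 54) ÷ lead(D) = −4x⁷ ÷ 2x³ = −2x⁴. Subtract (−2x⁴)·D = −4x⁷ − 4x⁶ + 12x⁵ + 18x⁴. Remainder: −8x⁶ − 4x⁵ + 26x⁴ + 34x³ − 27x − 54.
Step 2: lead(−8x⁶ − 4x⁵ + 26x⁴ + 34x³ − 27x − 54) ÷ lead(D) = −8x⁶ ÷ 2x³ = −4x³. Subtract (−4x³)·D = −8x⁶ − 8x⁵ + 24x⁴ + 36x³. Remainder: 4x⁵ + 2x⁴ − 2x³ − 27x − 54.
Step 3: lead(4x⁵ + 2x⁴ − 2x³ − 27x − 54) ÷ lead(D) = 4x⁵ ÷ 2x³ = 2x². Subtract (2x²)·D = 4x⁵ + 4x⁴ − 12x³ − 18x². Remainder: −2x⁴ + 10x³ + 18x² − 27x − 54.
Step 4: lead(−2x⁴ + 10x³ + 18x² − 27x − 54) ÷ lead(D) = −2x⁴ ÷ 2x³ = −x. Subtract (−x)·D = −2x⁴ − 2x³ + 6x² + 9x. Remainder: 12x³ + 12x² − 36x − 54.
Step 5: lead(12x³ + 12x² − 36x − 54) ÷ lead(D) = 12x³ ÷ 2x³ = 6. Subtract (6)·D = 12x³ + 12x² − 36x − 54. Remainder: 0.

Q = [-2, -4, 2, -1, 6]; R = [0]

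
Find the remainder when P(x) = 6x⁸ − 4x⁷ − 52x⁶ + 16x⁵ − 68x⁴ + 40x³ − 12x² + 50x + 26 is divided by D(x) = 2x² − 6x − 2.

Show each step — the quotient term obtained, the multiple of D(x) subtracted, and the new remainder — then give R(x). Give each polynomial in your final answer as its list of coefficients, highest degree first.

Step 1: lead(6x⁸ − 4x⁷ − 52x⁶ + 16x⁵ − 68x⁴ + 40x³ − 12x² + 50x + 26) ÷ lead(D) = 6x⁸ ÷ 2x² = 3x⁶. Subtract (3x⁶)·D = 6x⁸ − 18x⁷ − 6x⁶. Remainder: 14x⁷ − 46x⁶ + 16x⁵ − 68x⁴ + 40x³ − 12x² + 50x + 26.
Step 2: lead(14x⁷ − 46x⁶ + 16x⁵ − 68x⁴ + 40x³ − 12x² + 50x + 26) ÷ lead(D) = 14x⁷ ÷ 2x² = 7x⁵. Subtract (7x⁵)·D = 14x⁷ − 42x⁶ − 14x⁵. Remainder: −4x⁶ + 30x⁵ − 68x⁴ + 40x³ − 12x² + 50x + 26.
Step 3: lead(−4x⁶ + 30x⁵ − 68x⁴ + 40x³ − 12x² + 50x + 26) ÷ lead(D) = −4x⁶ ÷ 2x² = −2x⁴. Subtract (−2x⁴)·D = −4x⁶ + 12x⁵ + 4x⁴. Remainder: 18x⁵ − 72x⁴ + 40x³ − 12x² + 50x + 26.
Step 4: lead(18x⁵ − 72x⁴ + 40x³ − 12x² + 50x + 26) ÷ lead(D) = 18x⁵ ÷ 2x² = 9x³. Subtract (9x³)·D = 18x⁵ − 54x⁴ − 18x³. Remainder: −18x⁴ + 58x³ − 12x² + 50x + 26.
Step 5: lead(−18x⁴ + 58x³ − 12x² + 50x + 26) ÷ lead(D) = −18x⁴ ÷ 2x² = −9x². Subtract (−9x²)·D = −18x⁴ + 54x³ + 18x². Remainder: 4x³ − 30x² + 50x + 26.
Step 6: lead(4x³ − 30x² + 50x + 26) ÷ lead(D) = 4x³ ÷ 2x² = 2x. Subtract (2x)·D = 4x³ − 12x² − 4x. Remainder: −18x² + 54x + 26.
Step 7: lead(−18x² + 54x + 26) ÷ lead(D) = −18x² ÷ 2x² = −9. Subtract (−9)·D = −18x² + 54x + 18. Remainder: 8.

R = [8]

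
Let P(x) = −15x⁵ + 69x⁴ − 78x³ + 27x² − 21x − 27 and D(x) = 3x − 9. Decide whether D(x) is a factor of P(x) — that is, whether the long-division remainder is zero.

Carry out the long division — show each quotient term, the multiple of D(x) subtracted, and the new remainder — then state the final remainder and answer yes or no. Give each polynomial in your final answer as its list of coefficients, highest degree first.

R = [-9], so D(x) is not a factor of P(x). no

Step 1: lead(−15x⁵ + 69x⁴ − 78x³ + 27x² − 21x − 27) ÷ lead(D) = −15x⁵ ÷ 3x = −5x⁴. Subtract (−5x⁴)·D = −15x⁵ + 45x⁴. Remainder: 24x⁴ − 78x³ + 27x² − 21x − 27.
Step 2: lead(24x⁴ − 78x³ + 27x² − 21x − 27) ÷ lead(D) = 24x⁴ ÷ 3x = 8x³. Subtract (8x³)·D = 24x⁴ − 72x³. Remainder: −6x³ + 27x² − 21x − 27.
Step 3: lead(−6x³ + 27x² − 21x − 27) ÷ lead(D) = −6x³ ÷ 3x = −2x². Subtract (−2x²)·D = −6x³ + 18x². Remainder: 9x² − 21x − 27.
Step 4: lead(9x² − 21x − 27) ÷ lead(D) = 9x² ÷ 3x = 3x. Subtract (3x)·D = 9x² − 27x. Remainder: 6x − 27.
Step 5: lead(6x − 27) ÷ lead(D) = 6x ÷ 3x = 2. Subtract (2)·D = 6x − 18. Remainder: −9.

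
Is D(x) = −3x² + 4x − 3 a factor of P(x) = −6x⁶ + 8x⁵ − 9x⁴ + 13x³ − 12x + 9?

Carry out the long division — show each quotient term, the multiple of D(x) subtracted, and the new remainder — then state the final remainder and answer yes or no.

Step 1: lead(−6x⁶ + 8x⁵ − 9x⁴ + 13x³ − 12x + 9) ÷ lead(D) = −6x⁶ ÷ −3x² = 2x⁴. Subtract (2x⁴)·D = −6x⁶ + 8x⁵ − 6x⁴. Remainder: −3x⁴ + 13x³ − 12x + 9.
Step 2: lead(−3x⁴ + 13x³ − 12x + 9) ÷ lead(D) = −3x⁴ ÷ −3x² = x². Subtract (x²)·D = −3x⁴ + 4x³ − 3x². Remainder: 9x³ + 3x² − 12x + 9.
Step 3: lead(9x³ + 3x² − 12x + 9) ÷ lead(D) = 9x³ ÷ −3x² = −3x. Subtract (−3x)·D = 9x³ − 12x² + 9x. Remainder: 15x² − 21x + 9.
Step 4: lead(15x² − 21x + 9) ÷ lead(D) = 15x² ÷ −3x² = −5. Subtract (−5)·D = 15x² − 20x + 15. Remainder: −x − 6.

R(x) = −x − 6, so D(x) is not a factor of P(x). no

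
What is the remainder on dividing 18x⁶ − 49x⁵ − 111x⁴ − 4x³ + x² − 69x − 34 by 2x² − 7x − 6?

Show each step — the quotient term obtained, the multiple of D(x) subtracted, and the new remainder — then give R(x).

Step 1: lead(18x⁶ − 49x⁵ − 111x⁴ − 4x³ + x² − 69x − 34) ÷ lead(D) = 18x⁶ ÷ 2x² = 9x⁴. Subtract (9x⁴)·D = 18x⁶ − 63x⁵ − 54x⁴. Remainder: 14x⁵ − 57x⁴ − 4x³ + x² − 69x − 34.
Step 2: lead(14x⁵ − 57x⁴ − 4x³ + x² − 69x − 34) ÷ lead(D) = 14x⁵ ÷ 2x² = 7x³. Subtract (7x³)·D = 14x⁵ − 49x⁴ − 42x³. Remainder: −8x⁴ + 38x³ + x² − 69x − 34.
Step 3: lead(−8x⁴ + 38x³ + x² − 69x − 34) ÷ lead(D) = −8x⁴ ÷ 2x² = −4x². Subtract (−4x²)·D = −8x⁴ + 28x³ + 24x². Remainder: 10x³ − 23x² − 69x − 34.
Step 4: lead(10x³ − 23x² − 69x − 34) ÷ lead(D) = 10x³ ÷ 2x² = 5x. Subtract (5x)·D = 10x³ − 35x² − 30x. Remainder: 12x² − 39x − 34.
Step 5: lead(12x² − 39x − 34) ÷ lead(D) = 12x² ÷ 2x² = 6. Subtract (6)·D = 12x² − 42x − 36. Remainder: 3x + 2.

R(x) = 3x + 2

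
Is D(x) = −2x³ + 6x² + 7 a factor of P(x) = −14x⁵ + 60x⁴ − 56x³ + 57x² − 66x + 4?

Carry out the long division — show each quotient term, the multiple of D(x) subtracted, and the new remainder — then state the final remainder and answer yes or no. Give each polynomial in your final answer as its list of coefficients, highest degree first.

R = [2, -3, -3], so D(x) is not a factor of P(x). no

Step 1: lead(−14x⁵ + 60x⁴ − 56x³ + 57x² − 66x + 4) ÷ lead(D) = −14x⁵ ÷ −2x³ = 7x². Subtract (7x²)·D = −14x⁵ + 42x⁴ + 49x². Remainder: 18x⁴ − 56x³ + 8x² − 66x + 4.
Step 2: lead(18x⁴ − 56x³ + 8x² − 66x + 4) ÷ lead(D) = 18x⁴ ÷ −2x³ = −9x. Subtract (−9x)·D = 18x⁴ − 54x³ − 63x. Remainder: −2x³ + 8x² − 3x + 4.
Step 3: lead(−2x³ + 8x² − 3x + 4) ÷ lead(D) = −2x³ ÷ −2x³ = 1. Subtract (1)·D = −2x³ + 6x² + 7. Remainder: 2x² − 3x − 3.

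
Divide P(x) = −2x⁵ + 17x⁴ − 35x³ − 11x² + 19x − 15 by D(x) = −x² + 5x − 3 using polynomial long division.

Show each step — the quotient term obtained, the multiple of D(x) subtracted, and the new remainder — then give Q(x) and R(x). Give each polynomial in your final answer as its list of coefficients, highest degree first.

Q = [2, -7, -6, 2]; R = [-9, -9]

Step 1: lead(−2x⁵ + 17x⁴ − 35x³ − 11x² + 19x − 15) ÷ lead(D) = −2x⁵ ÷ −x² = 2x³. Subtract (2x³)·D = −2x⁵ + 10x⁴ − 6x³. Remainder: 7x⁴ − 29x³ − 11x² + 19x − 15.
Step 2: lead(7x⁴ − 29x³ − 11x² + 19x − 15) ÷ lead(D) = 7x⁴ ÷ −x² = −7x². Subtract (−7x²)·D = 7x⁴ − 35x³ + 21x². Remainder: 6x³ − 32x² + 19x − 15.
Step 3: lead(6x³ − 32x² + 19x − 15) ÷ lead(D) = 6x³ ÷ −x² = −6x. Subtract (−6x)·D = 6x³ − 30x² + 18x. Remainder: −2x² + x − 15.
Step 4: lead(−2x² + x − 15) ÷ lead(D) = −2x² ÷ −x² = 2. Subtract (2)·D = −2x² + 10x − 6. Remainder: −9x − 9.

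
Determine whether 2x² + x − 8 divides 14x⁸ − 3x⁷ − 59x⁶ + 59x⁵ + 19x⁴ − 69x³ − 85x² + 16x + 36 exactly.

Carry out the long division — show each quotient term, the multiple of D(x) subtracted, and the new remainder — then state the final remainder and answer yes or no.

Step 1: lead(14x⁸ − 3x⁷ − 59x⁶ + 59x⁵ + 19x⁴ − 69x³ − 85x² + 16x + 36) ÷ lead(D) = 14x⁸ ÷ 2x² = 7x⁶. Subtract (7x⁶)·D = 14x⁸ + 7x⁷ − 56x⁶. Remainder: −10x⁷ − 3x⁶ + 59x⁵ + 19x⁴ − 69x³ − 85x² + 16x + 36.
Step 2: lead(−10x⁷ − 3x⁶ + 59x⁵ + 19x⁴ − 69x³ − 85x² + 16x + 36) ÷ lead(D) = −10x⁷ ÷ 2x² = −5x⁵. Subtract (−5x⁵)·D = −10x⁷ − 5x⁶ + 40x⁵. Remainder: 2x⁶ + 19x⁵ + 19x⁴ − 69x³ − 85x² + 16x + 36.
Step 3: lead(2x⁶ + 19x⁵ + 19x⁴ − 69x³ − 85x² + 16x + 36) ÷ lead(D) = 2x⁶ ÷ 2x² = x⁴. Subtract (x⁴)·D = 2x⁶ + x⁵ − 8x⁴. Remainder: 18x⁵ + 27x⁴ − 69x³ − 85x² + 16x + 36.
Step 4: lead(18x⁵ + 27x⁴ − 69x³ − 85x² + 16x + 36) ÷ lead(D) = 18x⁵ ÷ 2x² = 9x³. Subtract (9x³)·D = 18x⁵ + 9x⁴ − 72x³. Remainder: 18x⁴ + 3x³ − 85x² + 16x + 36.
Step 5: lead(18x⁴ + 3x³ − 85x² + 16x + 36) ÷ lead(D) = 18x⁴ ÷ 2x² = 9x². Subtract (9x²)·D = 18x⁴ + 9x³ − 72x². Remainder: −6x³ − 13x² + 16x + 36.
Step 6: lead(−6x³ − 13x² + 16x + 36) ÷ lead(D) = −6x³ ÷ 2x² = −3x. Subtract (−3x)·D = −6x³ − 3x² + 24x. Remainder: −10x² − 8x + 36.
Step 7: lead(−10x² − 8x + 36) ÷ lead(D) = −10x² ÷ 2x² = −5. Subtract (−5)·D = −10x² − 5x + 40. Remainder: −3x − 4.

R(x) = −3x − 4, so D(x) is not a factor of P(x). no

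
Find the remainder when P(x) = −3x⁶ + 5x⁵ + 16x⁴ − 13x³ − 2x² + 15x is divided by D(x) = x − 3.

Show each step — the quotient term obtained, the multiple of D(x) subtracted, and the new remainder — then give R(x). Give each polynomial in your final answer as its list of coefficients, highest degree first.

Step 1: lead(−3x⁶ + 5x⁵ + 16x⁴ − 13x³ − 2x² + 15x) ÷ lead(D) = −3x⁶ ÷ x = −3x⁵. Subtract (−3x⁵)·D = −3x⁶ + 9x⁵. Remainder: −4x⁵ + 16x⁴ − 13x³ − 2x² + 15x.
Step 2: lead(−4x⁵ + 16x⁴ − 13x³ − 2x² + 15x) ÷ lead(D) = −4x⁵ ÷ x = −4x⁴. Subtract (−4x⁴)·D = −4x⁵ + 12x⁴. Remainder: 4x⁴ − 13x³ − 2x² + 15x.
Step 3: lead(4x⁴ − 13x³ − 2x² + 15x) ÷ lead(D) = 4x⁴ ÷ x = 4x³. Subtract (4x³)·D = 4x⁴ − 12x³. Remainder: −x³ − 2x² + 15x.
Step 4: lead(−x³ − 2x² + 15x) ÷ lead(D) = −x³ ÷ x = −x². Subtract (−x²)·D = −x³ + 3x². Remainder: −5x² + 15x.
Step 5: lead(−5x² + 15x) ÷ lead(D) = −5x² ÷ x = −5x. Subtract (−5x)·D = −5x² + 15x. Remainder: 0.

R = [0]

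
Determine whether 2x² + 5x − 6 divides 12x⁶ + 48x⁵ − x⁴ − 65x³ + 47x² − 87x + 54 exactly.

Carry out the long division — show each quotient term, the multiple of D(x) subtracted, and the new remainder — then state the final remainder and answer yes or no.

Step 1: lead(12x⁶ + 48x⁵ − x⁴ − 65x³ + 47x² − 87x + 54) ÷ lead(D) = 12x⁶ ÷ 2x² = 6x⁴. Subtract (6x⁴)·D = 12x⁶ + 30x⁵ − 36x⁴. Remainder: 18x⁵ + 35x⁴ − 65x³ + 47x² − 87x + 54.
Step 2: lead(18x⁵ + 35x⁴ − 65x³ + 47x² − 87x + 54) ÷ lead(D) = 18x⁵ ÷ 2x² = 9x³. Subtract (9x³)·D = 18x⁵ + 45x⁴ − 54x³. Remainder: −10x⁴ − 11x³ + 47x² − 87x + 54.
Step 3: lead(−10x⁴ − 11x³ + 47x² − 87x + 54) ÷ lead(D) = −10x⁴ ÷ 2x² = −5x². Subtract (−5x²)·D = −10x⁴ − 25x³ + 30x². Remainder: 14x³ + 17x² − 87x + 54.
Step 4: lead(14x³ + 17x² − 87x + 54) ÷ lead(D) = 14x³ ÷ 2x² = 7x. Subtract (7x)·D = 14x³ + 35x² − 42x. Remainder: −18x² − 45x + 54.
Step 5: lead(−18x² − 45x + 54) ÷ lead(D) = −18x² ÷ 2x² = −9. Subtract (−9)·D = −18x² − 45x + 54. Remainder: 0.

R(x) = 0, so D(x) is a factor of P(x). yes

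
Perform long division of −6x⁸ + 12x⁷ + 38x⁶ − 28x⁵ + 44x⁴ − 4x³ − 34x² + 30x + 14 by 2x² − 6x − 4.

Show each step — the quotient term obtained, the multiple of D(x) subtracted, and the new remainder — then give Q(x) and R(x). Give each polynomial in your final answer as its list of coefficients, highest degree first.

Q = [-3, -3, 4, -8, 6, 0, -5]; R = [-6]

Step 1: lead(−6x⁸ + 12x⁷ + 38x⁶ − 28x⁵ + 44x⁴ − 4x³ − 34x² + 30x + 14) ÷ lead(D) = −6x⁸ ÷ 2x² = −3x⁶. Subtract (−3x⁶)·D = −6x⁸ + 18x⁷ + 12x⁶. Remainder: −6x⁷ + 26x⁶ − 28x⁵ + 44x⁴ − 4x³ − 34x² + 30x + 14.
Step 2: lead(−6x⁷ + 26x⁶ − 28x⁵ + 44x⁴ − 4x³ − 34x² + 30x + 14) ÷ lead(D) = −6x⁷ ÷ 2x² = −3x⁵. Subtract (−3x⁵)·D = −6x⁷ + 18x⁶ + 12x⁵. Remainder: 8x⁶ − 40x⁵ + 44x⁴ − 4x³ − 34x² + 30x + 14.
Step 3: lead(8x⁶ − 40x⁵ + 44x⁴ − 4x³ − 34x² + 30x + 14) ÷ lead(D) = 8x⁶ ÷ 2x² = 4x⁴. Subtract (4x⁴)·D = 8x⁶ − 24x⁵ − 16x⁴. Remainder: −16x⁵ + 60x⁴ − 4x³ − 34x² + 30x + 14.
Step 4: lead(−16x⁵ + 60x⁴ − 4x³ − 34x² + 30x + 14) ÷ lead(D) = −16x⁵ ÷ 2x² = −8x³. Subtract (−8x³)·D = −16x⁵ + 48x⁴ + 32x³. Remainder: 12x⁴ − 36x³ − 34x² + 30x + 14.
Step 5: lead(12x⁴ − 36x³ − 34x² + 30x + 14) ÷ lead(D) = 12x⁴ ÷ 2x² = 6x². Subtract (6x²)·D = 12x⁴ − 36x³ − 24x². Remainder: −10x² + 30x + 14.
Step 6: lead(−10x² + 30x + 14) ÷ lead(D) = −10x² ÷ 2x² = −5. Subtract (−5)·D = −10x² + 30x + 20. Remainder: −6.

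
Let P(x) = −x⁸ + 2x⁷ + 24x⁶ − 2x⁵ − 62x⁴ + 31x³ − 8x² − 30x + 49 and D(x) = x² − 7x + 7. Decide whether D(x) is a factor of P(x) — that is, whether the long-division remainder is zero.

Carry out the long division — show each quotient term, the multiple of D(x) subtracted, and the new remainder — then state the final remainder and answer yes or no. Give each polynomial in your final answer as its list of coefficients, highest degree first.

Step 1: lead(−x⁸ + 2x⁷ + 24x⁶ − 2x⁵ − 62x⁴ + 31x³ − 8x² − 30x + 49) ÷ lead(D) = −x⁸ ÷ x² = −x⁶. Subtract (−x⁶)·D = −x⁸ + 7x⁷ − 7x⁶. Remainder: −5x⁷ + 31x⁶ − 2x⁵ − 62x⁴ + 31x³ − 8x² − 30x + 49.
Step 2: lead(−5x⁷ + 31x⁶ − 2x⁵ − 62x⁴ + 31x³ − 8x² − 30x + 49) ÷ lead(D) = −5x⁷ ÷ x² = −5x⁵. Subtract (−5x⁵)·D = −5x⁷ + 35x⁶ − 35x⁵. Remainder: −4x⁶ + 33x⁵ − 62x⁴ + 31x³ − 8x² − 30x + 49.
Step 3: lead(−4x⁶ + 33x⁵ − 62x⁴ + 31x³ − 8x² − 30x + 49) ÷ lead(D) = −4x⁶ ÷ x² = −4x⁴. Subtract (−4x⁴)·D = −4x⁶ + 28x⁵ − 28x⁴. Remainder: 5x⁵ − 34x⁴ + 31x³ − 8x² − 30x + 49.
Step 4: lead(5x⁵ − 34x⁴ + 31x³ − 8x² − 30x + 49) ÷ lead(D) = 5x⁵ ÷ x² = 5x³. Subtract (5x³)·D = 5x⁵ − 35x⁴ + 35x³. Remainder: x⁴ − 4x³ − 8x² − 30x + 49.
Step 5: lead(x⁴ − 4x³ − 8x² − 30x + 49) ÷ lead(D) = x⁴ ÷ x² = x². Subtract (x²)·D = x⁴ − 7x³ + 7x². Remainder: 3x³ − 15x² − 30x + 49.
Step 6: lead(3x³ − 15x² − 30x + 49) ÷ lead(D) = 3x³ ÷ x² = 3x. Subtract (3x)·D = 3x³ − 21x² + 21x. Remainder: 6x² − 51x + 49.
Step 7: lead(6x² − 51x + 49) ÷ lead(D) = 6x² ÷ x² = 6. Subtract (6)·D = 6x² − 42x + 42. Remainder: −9x + 7.

R = [-9, 7], so D(x) is not a factor of P(x). no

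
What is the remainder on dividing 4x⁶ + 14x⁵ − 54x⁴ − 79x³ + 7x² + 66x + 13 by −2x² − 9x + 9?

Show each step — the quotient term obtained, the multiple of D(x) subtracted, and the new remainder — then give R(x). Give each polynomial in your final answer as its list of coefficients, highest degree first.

Step 1: lead(4x⁶ + 14x⁵ − 54x⁴ − 79x³ + 7x² + 66x + 13) ÷ lead(D) = 4x⁶ ÷ −2x² = −2x⁴. Subtract (−2x⁴)·D = 4x⁶ + 18x⁵ − 18x⁴. Remainder: −4x⁵ − 36x⁴ − 79x³ + 7x² + 66x + 13.
Step 2: lead(−4x⁵ − 36x⁴ − 79x³ + 7x² + 66x + 13) ÷ lead(D) = −4x⁵ ÷ −2x² = 2x³. Subtract (2x³)·D = −4x⁵ − 18x⁴ + 18x³. Remainder: −18x⁴ − 97x³ + 7x² + 66x + 13.
Step 3: lead(−18x⁴ − 97x³ + 7x² + 66x + 13) ÷ lead(D) = −18x⁴ ÷ −2x² = 9x². Subtract (9x²)·D = −18x⁴ − 81x³ + 81x². Remainder: −16x³ − 74x² + 66x + 13.
Step 4: lead(−16x³ − 74x² + 66x + 13) ÷ lead(D) = −16x³ ÷ −2x² = 8x. Subtract (8x)·D = −16x³ − 72x² + 72x. Remainder: −2x² − 6x + 13.
Step 5: lead(−2x² − 6x + 13) ÷ lead(D) = −2x² ÷ −2x² = 1. Subtract (1)·D = −2x² − 9x + 9. Remainder: 3x + 4.

R = [3, 4]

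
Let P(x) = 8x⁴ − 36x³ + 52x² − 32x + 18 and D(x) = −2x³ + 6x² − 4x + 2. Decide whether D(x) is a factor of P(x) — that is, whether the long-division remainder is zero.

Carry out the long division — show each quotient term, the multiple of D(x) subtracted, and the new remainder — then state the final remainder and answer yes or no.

Step 1: lead(8x⁴ − 36x³ + 52x² − 32x + 18) ÷ lead(D) = 8x⁴ ÷ −2x³ = −4x. Subtract (−4x)·D = 8x⁴ − 24x³ + 16x² − 8x. Remainder: −12x³ + 36x² − 24x + 18.
Step 2: lead(−12x³ + 36x² − 24x + 18) ÷ lead(D) = −12x³ ÷ −2x³ = 6. Subtract (6)·D = −12x³ + 36x² − 24x + 12. Remainder: 6.

R(x) = 6, so D(x) is not a factor of P(x). no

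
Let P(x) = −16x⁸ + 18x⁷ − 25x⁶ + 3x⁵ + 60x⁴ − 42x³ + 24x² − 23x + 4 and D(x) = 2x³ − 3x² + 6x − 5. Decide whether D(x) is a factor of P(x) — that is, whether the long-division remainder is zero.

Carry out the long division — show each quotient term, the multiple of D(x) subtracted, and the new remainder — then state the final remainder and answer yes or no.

R(x) = 5x² + 4x − 6, so D(x) is not a factor of P(x). no

Step 1: lead(−16x⁸ + 18x⁷ − 25x⁶ + 3x⁵ + 60x⁴ − 42x³ + 24x² − 23x + 4) ÷ lead(D) = −16x⁸ ÷ 2x³ = −8x⁵. Subtract (−8x⁵)·D = −16x⁸ + 24x⁷ − 48x⁶ + 40x⁵. Remainder: −6x⁷ + 23x⁶ − 37x⁵ + 60x⁴ − 42x³ + 24x² − 23x + 4.
Step 2: lead(−6x⁷ + 23x⁶ − 37x⁵ + 60x⁴ − 42x³ + 24x² − 23x + 4) ÷ lead(D) = −6x⁷ ÷ 2x³ = −3x⁴. Subtract (−3x⁴)·D = −6x⁷ + 9x⁶ − 18x⁵ + 15x⁴. Remainder: 14x⁶ − 19x⁵ + 45x⁴ − 42x³ + 24x² − 23x + 4.
Step 3: lead(14x⁶ − 19x⁵ + 45x⁴ − 42x³ + 24x² − 23x + 4) ÷ lead(D) = 14x⁶ ÷ 2x³ = 7x³. Subtract (7x³)·D = 14x⁶ − 21x⁵ + 42x⁴ − 35x³. Remainder: 2x⁵ + 3x⁴ − 7x³ + 24x² − 23x + 4.
Step 4: lead(2x⁵ + 3x⁴ − 7x³ + 24x² − 23x + 4) ÷ lead(D) = 2x⁵ ÷ 2x³ = x². Subtract (x²)·D = 2x⁵ − 3x⁴ + 6x³ − 5x². Remainder: 6x⁴ − 13x³ + 29x² − 23x + 4.
Step 5: lead(6x⁴ − 13x³ + 29x² − 23x + 4) ÷ lead(D) = 6x⁴ ÷ 2x³ = 3x. Subtract (3x)·D = 6x⁴ − 9x³ + 18x² − 15x. Remainder: −4x³ + 11x² − 8x + 4.
Step 6: lead(−4x³ + 11x² − 8x + 4) ÷ lead(D) = −4x³ ÷ 2x³ = −2. Subtract (−2)·D = −4x³ + 6x² − 12x + 10. Remainder: 5x² + 4x − 6.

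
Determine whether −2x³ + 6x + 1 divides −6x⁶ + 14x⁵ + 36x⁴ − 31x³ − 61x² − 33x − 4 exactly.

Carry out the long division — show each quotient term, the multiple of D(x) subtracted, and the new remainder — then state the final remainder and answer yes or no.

R(x) = 0, so D(x) is a factor of P(x). yes

Step 1: lead(−6x⁶ + 14x⁵ + 36x⁴ − 31x³ − 61x² − 33x − 4) ÷ lead(D) = −6x⁶ ÷ −2x³ = 3x³. Subtract (3x³)·D = −6x⁶ + 18x⁴ + 3x³. Remainder: 14x⁵ + 18x⁴ − 34x³ − 61x² − 33x − 4.
Step 2: lead(14x⁵ + 18x⁴ − 34x³ − 61x² − 33x − 4) ÷ lead(D) = 14x⁵ ÷ −2x³ = −7x². Subtract (−7x²)·D = 14x⁵ − 42x³ − 7x². Remainder: 18x⁴ + 8x³ − 54x² − 33x − 4.
Step 3: lead(18x⁴ + 8x³ − 54x² − 33x − 4) ÷ lead(D) = 18x⁴ ÷ −2x³ = −9x. Subtract (−9x)·D = 18x⁴ − 54x² − 9x. Remainder: 8x³ − 24x − 4.
Step 4: lead(8x³ − 24x − 4) ÷ lead(D) = 8x³ ÷ −2x³ = −4. Subtract (−4)·D = 8x³ − 24x − 4. Remainder: 0.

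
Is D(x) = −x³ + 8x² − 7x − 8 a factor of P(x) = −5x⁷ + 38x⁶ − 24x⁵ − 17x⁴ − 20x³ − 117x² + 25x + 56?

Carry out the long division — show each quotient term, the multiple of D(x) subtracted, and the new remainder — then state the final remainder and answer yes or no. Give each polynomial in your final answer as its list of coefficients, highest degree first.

Step 1: lead(−5x⁷ + 38x⁶ − 24x⁵ − 17x⁴ − 20x³ − 117x² + 25x + 56) ÷ lead(D) = −5x⁷ ÷ −x³ = 5x⁴. Subtract (5x⁴)·D = −5x⁷ + 40x⁶ − 35x⁵ − 40x⁴. Remainder: −2x⁶ + 11x⁵ + 23x⁴ − 20x³ − 117x² + 25x + 56.
Step 2: lead(−2x⁶ + 11x⁵ + 23x⁴ − 20x³ − 117x² + 25x + 56) ÷ lead(D) = −2x⁶ ÷ −x³ = 2x³. Subtract (2x³)·D = −2x⁶ + 16x⁵ − 14x⁴ − 16x³. Remainder: −5x⁵ + 37x⁴ − 4x³ − 117x² + 25x + 56.
Step 3: lead(−5x⁵ + 37x⁴ − 4x³ − 117x² + 25x + 56) ÷ lead(D) = −5x⁵ ÷ −x³ = 5x². Subtract (5x²)·D = −5x⁵ + 40x⁴ − 35x³ − 40x². Remainder: −3x⁴ + 31x³ − 77x² + 25x + 56.
Step 4: lead(−3x⁴ + 31x³ − 77x² + 25x + 56) ÷ lead(D) = −3x⁴ ÷ −x³ = 3x. Subtract (3x)·D = −3x⁴ + 24x³ − 21x² − 24x. Remainder: 7x³ − 56x² + 49x + 56.
Step 5: lead(7x³ − 56x² + 49x + 56) ÷ lead(D) = 7x³ ÷ −x³ = −7. Subtract (−7)·D = 7x³ − 56x² + 49x + 56. Remainder: 0.

R = [0], so D(x) is a factor of P(x). yes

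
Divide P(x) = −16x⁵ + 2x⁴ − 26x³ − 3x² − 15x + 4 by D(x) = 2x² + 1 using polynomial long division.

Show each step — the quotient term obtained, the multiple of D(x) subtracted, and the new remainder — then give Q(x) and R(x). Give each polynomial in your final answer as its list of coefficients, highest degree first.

Step 1: lead(−16x⁵ + 2x⁴ − 26x³ − 3x² − 15x + 4) ÷ lead(D) = −16x⁵ ÷ 2x² = −8x³. Subtract (−8x³)·D = −16x⁵ − 8x³. Remainder: 2x⁴ − 18x³ − 3x² − 15x + 4.
Step 2: lead(2x⁴ − 18x³ − 3x² − 15x + 4) ÷ lead(D) = 2x⁴ ÷ 2x² = x². Subtract (x²)·D = 2x⁴ + x². Remainder: −18x³ − 4x² − 15x + 4.
Step 3: lead(−18x³ − 4x² − 15x + 4) ÷ lead(D) = −18x³ ÷ 2x² = −9x. Subtract (−9x)·D = −18x³ − 9x. Remainder: −4x² − 6x + 4.
Step 4: lead(−4x² − 6x + 4) ÷ lead(D) = −4x² ÷ 2x² = −2. Subtract (−2)·D = −4x² − 2. Remainder: −6x + 6.

Q = [-8, 1, -9, -2]; R = [-6, 6]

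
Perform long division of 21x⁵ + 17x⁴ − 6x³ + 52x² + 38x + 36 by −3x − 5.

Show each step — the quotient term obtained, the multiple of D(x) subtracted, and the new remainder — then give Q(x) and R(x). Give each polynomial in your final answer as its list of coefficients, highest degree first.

Q = [-7, 6, -8, -4, -6]; R = [6]

Step 1: lead(21x⁵ + 17x⁴ − 6x³ + 52x² + 38x + 36) ÷ lead(D) = 21x⁵ ÷ −3x = −7x⁴. Subtract (−7x⁴)·D = 21x⁵ + 35x⁴. Remainder: −18x⁴ − 6x³ + 52x² + 38x + 36.
Step 2: lead(−18x⁴ − 6x³ + 52x² + 38x + 36) ÷ lead(D) = −18x⁴ ÷ −3x = 6x³. Subtract (6x³)·D = −18x⁴ − 30x³. Remainder: 24x³ + 52x² + 38x + 36.
Step 3: lead(24x³ + 52x² + 38x + 36) ÷ lead(D) = 24x³ ÷ −3x = −8x². Subtract (−8x²)·D = 24x³ + 40x². Remainder: 12x² + 38x + 36.
Step 4: lead(12x² + 38x + 36) ÷ lead(D) = 12x² ÷ −3x = −4x. Subtract (−4x)·D = 12x² + 20x. Remainder: 18x + 36.
Step 5: lead(18x + 36) ÷ lead(D) = 18x ÷ −3x = −6. Subtract (−6)·D = 18x + 30. Remainder: 6.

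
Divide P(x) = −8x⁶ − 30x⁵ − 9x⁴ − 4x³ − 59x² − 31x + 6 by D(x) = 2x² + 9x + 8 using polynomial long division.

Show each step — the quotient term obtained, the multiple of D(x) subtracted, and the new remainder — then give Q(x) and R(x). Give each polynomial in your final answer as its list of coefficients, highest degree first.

Q = [-4, 3, -2, -5, 1]; R = [-2]

Step 1: lead(−8x⁶ − 30x⁵ − 9x⁴ − 4x³ − 59x² − 31x + 6) ÷ lead(D) = −8x⁶ ÷ 2x² = −4x⁴. Subtract (−4x⁴)·D = −8x⁶ − 36x⁵ − 32x⁴. Remainder: 6x⁵ + 23x⁴ − 4x³ − 59x² − 31x + 6.
Step 2: lead(6x⁵ + 23x⁴ − 4x³ − 59x² − 31x + 6) ÷ lead(D) = 6x⁵ ÷ 2x² = 3x³. Subtract (3x³)·D = 6x⁵ + 27x⁴ + 24x³. Remainder: −4x⁴ − 28x³ − 59x² − 31x + 6.
Step 3: lead(−4x⁴ − 28x³ − 59x² − 31x + 6) ÷ lead(D) = −4x⁴ ÷ 2x² = −2x². Subtract (−2x²)·D = −4x⁴ − 18x³ − 16x². Remainder: −10x³ − 43x² − 31x + 6.
Step 4: lead(−10x³ − 43x² − 31x + 6) ÷ lead(D) = −10x³ ÷ 2x² = −5x. Subtract (−5x)·D = −10x³ − 45x² − 40x. Remainder: 2x² + 9x + 6.
Step 5: lead(2x² + 9x + 6) ÷ lead(D) = 2x² ÷ 2x² = 1. Subtract (1)·D = 2x² + 9x + 8. Remainder: −2.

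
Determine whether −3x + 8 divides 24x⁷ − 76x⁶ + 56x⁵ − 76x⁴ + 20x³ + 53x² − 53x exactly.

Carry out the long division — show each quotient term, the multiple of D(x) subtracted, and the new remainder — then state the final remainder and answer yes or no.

Step 1: lead(24x⁷ − 76x⁶ + 56x⁵ − 76x⁴ + 20x³ + 53x² − 53x) ÷ lead(D) = 24x⁷ ÷ −3x = −8x⁶. Subtract (−8x⁶)·D = 24x⁷ − 64x⁶. Remainder: −12x⁶ + 56x⁵ − 76x⁴ + 20x³ + 53x² − 53x.
Step 2: lead(−12x⁶ + 56x⁵ − 76x⁴ + 20x³ + 53x² − 53x) ÷ lead(D) = −12x⁶ ÷ −3x = 4x⁵. Subtract (4x⁵)·D = −12x⁶ + 32x⁵. Remainder: 24x⁵ − 76x⁴ + 20x³ + 53x² − 53x.
Step 3: lead(24x⁵ − 76x⁴ + 20x³ + 53x² − 53x) ÷ lead(D) = 24x⁵ ÷ −3x = −8x⁴. Subtract (−8x⁴)·D = 24x⁵ − 64x⁴. Remainder: −12x⁴ + 20x³ + 53x² − 53x.
Step 4: lead(−12x⁴ + 20x³ + 53x² − 53x) ÷ lead(D) = −12x⁴ ÷ −3x = 4x³. Subtract (4x³)·D = −12x⁴ + 32x³. Remainder: −12x³ + 53x² − 53x.
Step 5: lead(−12x³ + 53x² − 53x) ÷ lead(D) = −12x³ ÷ −3x = 4x². Subtract (4x²)·D = −12x³ + 32x². Remainder: 21x² − 53x.
Step 6: lead(21x² − 53x) ÷ lead(D) = 21x² ÷ −3x = −7x. Subtract (−7x)·D = 21x² − 56x. Remainder: 3x.
Step 7: lead(3x) ÷ lead(D) = 3x ÷ −3x = −1. Subtract (−1)·D = 3x − 8. Remainder: 8.

R(x) = 8, so D(x) is not a factor of P(x). no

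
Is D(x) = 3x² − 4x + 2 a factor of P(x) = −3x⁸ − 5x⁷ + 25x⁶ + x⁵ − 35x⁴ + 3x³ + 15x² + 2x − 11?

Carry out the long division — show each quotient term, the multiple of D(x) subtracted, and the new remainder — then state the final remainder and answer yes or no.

Step 1: lead(−3x⁸ − 5x⁷ + 25x⁶ + x⁵ − 35x⁴ + 3x³ + 15x² + 2x − 11) ÷ lead(D) = −3x⁸ ÷ 3x² = −x⁶. Subtract (−x⁶)·D = −3x⁸ + 4x⁷ − 2x⁶. Remainder: −9x⁷ + 27x⁶ + x⁵ − 35x⁴ + 3x³ + 15x² + 2x − 11.
Step 2: lead(−9x⁷ + 27x⁶ + x⁵ − 35x⁴ + 3x³ + 15x² + 2x − 11) ÷ lead(D) = −9x⁷ ÷ 3x² = −3x⁵. Subtract (−3x⁵)·D = −9x⁷ + 12x⁶ − 6x⁵. Remainder: 15x⁶ + 7x⁵ − 35x⁴ + 3x³ + 15x² + 2x − 11.
Step 3: lead(15x⁶ + 7x⁵ − 35x⁴ + 3x³ + 15x² + 2x − 11) ÷ lead(D) = 15x⁶ ÷ 3x² = 5x⁴. Subtract (5x⁴)·D = 15x⁶ − 20x⁵ + 10x⁴. Remainder: 27x⁵ − 45x⁴ + 3x³ + 15x² + 2x − 11.
Step 4: lead(27x⁵ − 45x⁴ + 3x³ + 15x² + 2x − 11) ÷ lead(D) = 27x⁵ ÷ 3x² = 9x³. Subtract (9x³)·D = 27x⁵ − 36x⁴ + 18x³. Remainder: −9x⁴ − 15x³ + 15x² + 2x − 11.
Step 5: lead(−9x⁴ − 15x³ + 15x² + 2x − 11) ÷ lead(D) = −9x⁴ ÷ 3x² = −3x². Subtract (−3x²)·D = −9x⁴ + 12x³ − 6x². Remainder: −27x³ + 21x² + 2x − 11.
Step 6: lead(−27x³ + 21x² + 2x − 11) ÷ lead(D) = −27x³ ÷ 3x² = −9x. Subtract (−9x)·D = −27x³ + 36x² − 18x. Remainder: −15x² + 20x − 11.
Step 7: lead(−15x² + 20x − 11) ÷ lead(D) = −15x² ÷ 3x² = −5. Subtract (−5)·D = −15x² + 20x − 10. Remainder: −1.

R(x) = −1, so D(x) is not a factor of P(x). no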